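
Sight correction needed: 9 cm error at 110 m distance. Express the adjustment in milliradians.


1 mrad subtends 1 cm per 10 m of range, so adj = error_cm / (dist_m / 10) = 9 / (110/10) = 0.8182 mrad

0.8182 mrad


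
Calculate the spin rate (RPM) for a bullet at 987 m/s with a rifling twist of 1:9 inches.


twist_m = 9*0.0254 = 0.2286 m
spin = v/twist = 987/0.2286 = 4317.585 rev/s
RPM = spin*60 = 4317.585*60 ≈ 259055 RPM

259055 RPM


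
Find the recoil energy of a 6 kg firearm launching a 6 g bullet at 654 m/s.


v_r = m_p*v_p/m_gun = 0.006*654/6 = 0.654 m/s, E_r = 0.5*m_gun*v_r^2 = 0.5*6*0.654^2 = 1.283 J

1.283 J


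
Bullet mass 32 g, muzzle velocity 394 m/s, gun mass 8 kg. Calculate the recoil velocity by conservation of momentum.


v_recoil = m_p * v_p / m_gun = 0.032 * 394 / 8 = 1.576 m/s

1.576 m/s


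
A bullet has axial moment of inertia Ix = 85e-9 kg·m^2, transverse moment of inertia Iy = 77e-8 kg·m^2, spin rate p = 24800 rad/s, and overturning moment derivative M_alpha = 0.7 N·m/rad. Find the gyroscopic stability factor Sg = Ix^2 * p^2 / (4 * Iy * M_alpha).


Sg = Ix^2 * p^2 / (4 * Iy * M_alpha) = (85e-9)^2 * 24800^2 / (4 * 77e-8 * 0.7) = 2.061

2.061


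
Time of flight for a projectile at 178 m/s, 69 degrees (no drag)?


T = 2*v0*sin(theta)/g = 2*178*sin(69°)/9.81 = 33.88 s

33.88 s


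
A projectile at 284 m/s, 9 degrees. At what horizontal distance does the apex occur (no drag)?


R = v0^2*sin(2*theta)/g = 284^2*sin(2*9°)/9.81 = 2540.68 m
apex_dist = R/2 = 2540.68/2 = 1270 m

1270 m


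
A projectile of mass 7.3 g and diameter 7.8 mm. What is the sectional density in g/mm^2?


SD = m/d^2 = 7.3/7.8^2 = 0.12 g/mm^2

0.12 g/mm^2


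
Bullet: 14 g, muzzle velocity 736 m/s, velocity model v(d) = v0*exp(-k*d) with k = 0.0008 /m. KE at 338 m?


v = v0*exp(-k*d) = 736*exp(-0.0008*338) = 561.623 m/s
E = 0.5*m*v^2 = 0.5*0.014*561.623^2 = 2208 J

2208 J


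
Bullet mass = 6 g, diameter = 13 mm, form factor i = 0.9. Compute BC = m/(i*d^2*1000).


BC = m/(i*d^2*1000) = 6/(0.9 * 13^2 * 1000) = 3.945e-05

3.945e-05


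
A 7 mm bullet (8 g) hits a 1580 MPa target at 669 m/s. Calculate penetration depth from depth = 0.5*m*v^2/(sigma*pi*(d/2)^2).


A = pi*(d/2)^2 = pi*(7/2)^2 = 38.4845 mm^2
E = 0.5*m*v^2 = 0.5*0.008*669^2 = 1790.24 J
depth = E/(sigma*A) = 1790.24 J / (1580 MPa * 38.4845 mm^2) = 1790.24/(1580 * 38.4845) m = 0.0294421 m ≈ 29.44 mm

29.44 mm


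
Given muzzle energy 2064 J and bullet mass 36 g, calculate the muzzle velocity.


v = sqrt(2*E/m) = sqrt(2*2064/0.036) = 338.6 m/s

338.6 m/s


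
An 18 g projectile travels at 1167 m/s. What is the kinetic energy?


E = 0.5*m*v^2 = 0.5*0.018*1167^2 = 12257 J

12257 J


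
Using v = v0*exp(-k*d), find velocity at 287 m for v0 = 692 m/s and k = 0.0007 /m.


v = v0*exp(-k*d) = 692*exp(-0.0007*287) = 566.1 m/s

566.1 m/s


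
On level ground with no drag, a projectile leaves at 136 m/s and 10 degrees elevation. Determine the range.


R = v0^2 * sin(2*theta) / g = 136^2 * sin(2*10°) / 9.81 = 644.9 m

644.9 m


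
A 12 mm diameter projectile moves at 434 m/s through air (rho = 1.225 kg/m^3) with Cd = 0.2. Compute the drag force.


A = pi*(d/2)^2 = pi*(12/2000)^2 = 1.13097e-04 m^2
Fd = 0.5*Cd*rho*A*v^2 = 0.5*0.2*1.225*1.13097e-04*434^2 = 2.61 N

2.61 N


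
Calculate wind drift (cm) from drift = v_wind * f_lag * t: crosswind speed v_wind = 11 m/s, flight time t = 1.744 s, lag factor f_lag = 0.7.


drift = v_wind * lag * t = 11 * 0.7 * 1.744 = 13.4288 m ≈ 1343 cm

1343 cm


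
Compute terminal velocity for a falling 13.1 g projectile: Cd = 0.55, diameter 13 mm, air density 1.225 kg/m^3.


A = pi*(d/2)^2 = pi*(13/2000)^2 = 1.32732e-04 m^2
vt = sqrt(2mg/(Cd*rho*A)) = sqrt(2*0.0131*9.81/(0.55 * 1.225 * 1.32732e-04)) = 53.61 m/s

53.61 m/s


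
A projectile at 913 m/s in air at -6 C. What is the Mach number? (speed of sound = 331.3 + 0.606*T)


a = 331.3 + 0.606*(-6) = 327.664 m/s
M = v/a = 913/327.664 = 2.786

2.786


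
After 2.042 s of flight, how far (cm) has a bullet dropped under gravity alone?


drop = 0.5*g*t^2 = 0.5*9.81*2.042^2 = 20.4527 m ≈ 2045 cm

2045 cm


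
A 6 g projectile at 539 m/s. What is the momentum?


p = m*v = 0.006*539 = 3.234 kg·m/s

3.234 kg·m/s


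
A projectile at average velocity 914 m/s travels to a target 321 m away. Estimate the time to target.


t = d/v = 321/914 = 0.3512 s

0.3512 s


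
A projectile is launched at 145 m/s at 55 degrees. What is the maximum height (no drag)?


H = (v0*sin(theta))^2 / (2g) = (145*sin(55°))^2 / (2*9.81) = 719.1 m

719.1 m


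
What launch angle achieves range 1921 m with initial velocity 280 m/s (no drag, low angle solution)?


sin(2*theta) = R*g/v0^2 = 1921*9.81/280^2 = 0.24037, theta = arcsin(0.24037)/2 = 6.954°

6.954 degrees


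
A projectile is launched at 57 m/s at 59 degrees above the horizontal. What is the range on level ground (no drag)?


R = v0^2 * sin(2*theta) / g = 57^2 * sin(2*59°) / 9.81 = 292.4 m

292.4 m


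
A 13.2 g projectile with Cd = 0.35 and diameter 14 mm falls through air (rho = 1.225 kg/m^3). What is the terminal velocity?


A = pi*(d/2)^2 = pi*(14/2000)^2 = 1.53938e-04 m^2
vt = sqrt(2mg/(Cd*rho*A)) = sqrt(2*0.0132*9.81/(0.35 * 1.225 * 1.53938e-04)) = 62.64 m/s

62.64 m/s


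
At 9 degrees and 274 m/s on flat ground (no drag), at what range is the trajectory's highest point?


R = v0^2*sin(2*theta)/g = 274^2*sin(2*9°)/9.81 = 2364.91 m
apex_dist = R/2 = 2364.91/2 = 1182 m

1182 m


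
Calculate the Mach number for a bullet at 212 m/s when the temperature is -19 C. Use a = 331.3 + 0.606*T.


a = 331.3 + 0.606*(-19) = 319.786 m/s
M = v/a = 212/319.786 = 0.6629

0.6629


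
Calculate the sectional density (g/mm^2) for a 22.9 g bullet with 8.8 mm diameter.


SD = m/d^2 = 22.9/8.8^2 = 0.2957 g/mm^2

0.2957 g/mm^2


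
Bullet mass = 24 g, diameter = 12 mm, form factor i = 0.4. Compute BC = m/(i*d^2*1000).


BC = m/(i*d^2*1000) = 24/(0.4 * 12^2 * 1000) = 0.0004167

0.0004167


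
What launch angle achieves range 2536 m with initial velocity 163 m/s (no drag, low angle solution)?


sin(2*theta) = R*g/v0^2 = 2536*9.81/163^2 = 0.93636, theta = arcsin(0.93636)/2 = 34.72°

34.72 degrees


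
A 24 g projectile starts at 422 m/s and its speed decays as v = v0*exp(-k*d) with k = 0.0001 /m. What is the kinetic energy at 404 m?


v = v0*exp(-k*d) = 422*exp(-0.0001*404) = 405.291 m/s
E = 0.5*m*v^2 = 0.5*0.024*405.291^2 = 1971 J

1971 J


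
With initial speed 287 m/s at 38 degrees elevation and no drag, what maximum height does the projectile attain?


H = (v0*sin(theta))^2 / (2g) = (287*sin(38°))^2 / (2*9.81) = 1591 m

1591 m


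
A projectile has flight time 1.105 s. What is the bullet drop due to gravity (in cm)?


drop = 0.5*g*t^2 = 0.5*9.81*1.105^2 = 5.98913 m ≈ 598.9 cm

598.9 cm


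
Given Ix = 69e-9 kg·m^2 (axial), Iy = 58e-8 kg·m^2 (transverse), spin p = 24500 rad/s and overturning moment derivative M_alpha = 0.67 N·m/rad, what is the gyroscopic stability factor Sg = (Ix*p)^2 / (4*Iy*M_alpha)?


Sg = Ix^2 * p^2 / (4 * Iy * M_alpha) = (69e-9)^2 * 24500^2 / (4 * 58e-8 * 0.67) = 1.839

1.839


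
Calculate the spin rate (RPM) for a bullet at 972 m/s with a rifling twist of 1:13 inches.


twist_m = 13*0.0254 = 0.3302 m
spin = v/twist = 972/0.3302 = 2943.671 rev/s
RPM = spin*60 = 2943.671*60 ≈ 176620 RPM

176620 RPM


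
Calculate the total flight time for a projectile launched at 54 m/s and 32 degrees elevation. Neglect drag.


T = 2*v0*sin(theta)/g = 2*54*sin(32°)/9.81 = 5.834 s

5.834 s


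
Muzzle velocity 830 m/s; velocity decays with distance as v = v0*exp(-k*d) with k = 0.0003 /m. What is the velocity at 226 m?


v = v0*exp(-k*d) = 830*exp(-0.0003*226) = 775.6 m/s

775.6 m/s


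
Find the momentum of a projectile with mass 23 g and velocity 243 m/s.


p = m*v = 0.023*243 = 5.589 kg·m/s

5.589 kg·m/s


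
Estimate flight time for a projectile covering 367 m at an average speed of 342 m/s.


t = d/v = 367/342 = 1.073 s

1.073 s


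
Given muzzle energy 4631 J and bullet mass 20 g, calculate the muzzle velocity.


v = sqrt(2*E/m) = sqrt(2*4631/0.02) = 680.5 m/s

680.5 m/s


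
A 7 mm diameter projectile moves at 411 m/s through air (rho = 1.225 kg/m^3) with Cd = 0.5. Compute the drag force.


A = pi*(d/2)^2 = pi*(7/2000)^2 = 3.84845e-05 m^2
Fd = 0.5*Cd*rho*A*v^2 = 0.5*0.5*1.225*3.84845e-05*411^2 = 1.991 N

1.991 N


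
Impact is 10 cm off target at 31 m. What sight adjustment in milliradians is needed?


1 mrad subtends 1 cm per 10 m of range, so adj = error_cm / (dist_m / 10) = 10 / (31/10) = 3.226 mrad

3.226 mrad


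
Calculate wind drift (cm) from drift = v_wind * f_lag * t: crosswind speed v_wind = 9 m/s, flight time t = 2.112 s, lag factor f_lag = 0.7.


drift = v_wind * lag * t = 9 * 0.7 * 2.112 = 13.3056 m ≈ 1331 cm

1331 cm


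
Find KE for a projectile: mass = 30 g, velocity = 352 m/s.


E = 0.5*m*v^2 = 0.5*0.03*352^2 = 1859 J

1859 J


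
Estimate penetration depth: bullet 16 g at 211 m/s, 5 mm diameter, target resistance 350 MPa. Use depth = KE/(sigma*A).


A = pi*(d/2)^2 = pi*(5/2)^2 = 19.635 mm^2
E = 0.5*m*v^2 = 0.5*0.016*211^2 = 356.168 J
depth = E/(sigma*A) = 356.168 J / (350 MPa * 19.635 mm^2) = 356.168/(350 * 19.635) m = 0.0518271 m ≈ 51.83 mm

51.83 mm


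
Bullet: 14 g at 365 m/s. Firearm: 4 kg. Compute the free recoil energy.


v_r = m_p*v_p/m_gun = 0.014*365/4 = 1.2775 m/s, E_r = 0.5*m_gun*v_r^2 = 0.5*4*1.2775^2 = 3.264 J

3.264 J


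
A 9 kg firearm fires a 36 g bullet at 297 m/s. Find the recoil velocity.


v_recoil = m_p * v_p / m_gun = 0.036 * 297 / 9 = 1.188 m/s

1.188 m/s


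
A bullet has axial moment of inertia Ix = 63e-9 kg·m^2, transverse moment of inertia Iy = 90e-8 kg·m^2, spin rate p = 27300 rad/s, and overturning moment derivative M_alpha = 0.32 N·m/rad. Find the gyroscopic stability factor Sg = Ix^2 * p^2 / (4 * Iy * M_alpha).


Sg = Ix^2 * p^2 / (4 * Iy * M_alpha) = (63e-9)^2 * 27300^2 / (4 * 90e-8 * 0.32) = 2.568

2.568


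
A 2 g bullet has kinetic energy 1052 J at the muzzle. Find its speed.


v = sqrt(2*E/m) = sqrt(2*1052/0.002) = 1026 m/s

1026 m/s


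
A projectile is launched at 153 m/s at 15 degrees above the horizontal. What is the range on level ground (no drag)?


R = v0^2 * sin(2*theta) / g = 153^2 * sin(2*15°) / 9.81 = 1193 m

1193 m


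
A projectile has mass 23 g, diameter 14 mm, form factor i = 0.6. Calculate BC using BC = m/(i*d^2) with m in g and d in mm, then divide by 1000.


BC = m/(i*d^2*1000) = 23/(0.6 * 14^2 * 1000) = 0.0001956

0.0001956


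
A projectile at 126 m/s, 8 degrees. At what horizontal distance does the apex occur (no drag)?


R = v0^2*sin(2*theta)/g = 126^2*sin(2*8°)/9.81 = 446.077 m
apex_dist = R/2 = 446.077/2 = 223 m

223 m


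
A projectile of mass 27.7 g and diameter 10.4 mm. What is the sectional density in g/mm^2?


SD = m/d^2 = 27.7/10.4^2 = 0.2561 g/mm^2

0.2561 g/mm^2


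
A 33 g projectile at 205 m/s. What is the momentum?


p = m*v = 0.033*205 = 6.765 kg·m/s

6.765 kg·m/s


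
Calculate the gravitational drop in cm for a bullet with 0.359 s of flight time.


drop = 0.5*g*t^2 = 0.5*9.81*0.359^2 = 0.632161 m ≈ 63.22 cm

63.22 cm


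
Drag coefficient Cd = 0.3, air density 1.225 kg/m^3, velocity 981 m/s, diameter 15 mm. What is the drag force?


A = pi*(d/2)^2 = pi*(15/2000)^2 = 1.76715e-04 m^2
Fd = 0.5*Cd*rho*A*v^2 = 0.5*0.3*1.225*1.76715e-04*981^2 = 31.25 N

31.25 N


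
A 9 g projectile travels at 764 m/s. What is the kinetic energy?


E = 0.5*m*v^2 = 0.5*0.009*764^2 = 2627 J

2627 J


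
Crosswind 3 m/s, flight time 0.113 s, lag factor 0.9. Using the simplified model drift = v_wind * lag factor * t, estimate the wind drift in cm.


drift = v_wind * lag * t = 3 * 0.9 * 0.113 = 0.3051 m ≈ 30.51 cm

30.51 cm


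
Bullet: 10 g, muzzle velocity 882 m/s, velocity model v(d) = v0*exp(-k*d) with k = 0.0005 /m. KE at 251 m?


v = v0*exp(-k*d) = 882*exp(-0.0005*251) = 777.973 m/s
E = 0.5*m*v^2 = 0.5*0.01*777.973^2 = 3026 J

3026 J


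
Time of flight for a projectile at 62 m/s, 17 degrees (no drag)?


T = 2*v0*sin(theta)/g = 2*62*sin(17°)/9.81 = 3.696 s

3.696 s


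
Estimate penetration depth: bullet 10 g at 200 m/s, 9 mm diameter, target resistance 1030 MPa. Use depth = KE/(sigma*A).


A = pi*(d/2)^2 = pi*(9/2)^2 = 63.6173 mm^2
E = 0.5*m*v^2 = 0.5*0.01*200^2 = 200 J
depth = E/(sigma*A) = 200 J / (1030 MPa * 63.6173 mm^2) = 200/(1030 * 63.6173) m = 0.00305223 m ≈ 3.052 mm

3.052 mm


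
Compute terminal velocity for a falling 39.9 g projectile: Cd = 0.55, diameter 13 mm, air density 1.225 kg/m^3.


A = pi*(d/2)^2 = pi*(13/2000)^2 = 1.32732e-04 m^2
vt = sqrt(2mg/(Cd*rho*A)) = sqrt(2*0.0399*9.81/(0.55 * 1.225 * 1.32732e-04)) = 93.56 m/s

93.56 m/s


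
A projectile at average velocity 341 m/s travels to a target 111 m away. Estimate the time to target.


t = d/v = 111/341 = 0.3255 s

0.3255 s


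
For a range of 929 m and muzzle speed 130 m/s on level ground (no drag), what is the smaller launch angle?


sin(2*theta) = R*g/v0^2 = 929*9.81/130^2 = 0.53926, theta = arcsin(0.53926)/2 = 16.32°

16.32 degrees


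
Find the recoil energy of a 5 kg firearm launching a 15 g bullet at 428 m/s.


v_r = m_p*v_p/m_gun = 0.015*428/5 = 1.284 m/s, E_r = 0.5*m_gun*v_r^2 = 0.5*5*1.284^2 = 4.122 J

4.122 J


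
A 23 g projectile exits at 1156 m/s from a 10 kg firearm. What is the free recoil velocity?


v_recoil = m_p * v_p / m_gun = 0.023 * 1156 / 10 = 2.659 m/s

2.659 m/s


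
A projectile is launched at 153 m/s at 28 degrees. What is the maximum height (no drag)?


H = (v0*sin(theta))^2 / (2g) = (153*sin(28°))^2 / (2*9.81) = 263 m

263 m


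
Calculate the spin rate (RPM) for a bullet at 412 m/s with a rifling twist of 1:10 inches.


twist_m = 10*0.0254 = 0.254 m
spin = v/twist = 412/0.254 = 1622.047 rev/s
RPM = spin*60 = 1622.047*60 ≈ 97323 RPM

97323 RPM


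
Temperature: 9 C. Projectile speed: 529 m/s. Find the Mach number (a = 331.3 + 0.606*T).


a = 331.3 + 0.606*(9) = 336.754 m/s
M = v/a = 529/336.754 = 1.571

1.571


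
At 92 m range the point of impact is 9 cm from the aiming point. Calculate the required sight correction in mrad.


1 mrad subtends 1 cm per 10 m of range, so adj = error_cm / (dist_m / 10) = 9 / (92/10) = 0.9783 mrad

0.9783 mrad


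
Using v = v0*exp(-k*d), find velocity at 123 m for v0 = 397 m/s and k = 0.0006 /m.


v = v0*exp(-k*d) = 397*exp(-0.0006*123) = 368.8 m/s

368.8 m/s


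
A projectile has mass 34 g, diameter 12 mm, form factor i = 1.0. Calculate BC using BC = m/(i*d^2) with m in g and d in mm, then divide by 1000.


BC = m/(i*d^2*1000) = 34/(1.0 * 12^2 * 1000) = 0.0002361

0.0002361


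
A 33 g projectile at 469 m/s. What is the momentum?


p = m*v = 0.033*469 = 15.48 kg·m/s

15.48 kg·m/s


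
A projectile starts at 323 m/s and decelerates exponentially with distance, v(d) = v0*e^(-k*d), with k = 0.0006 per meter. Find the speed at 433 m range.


v = v0*exp(-k*d) = 323*exp(-0.0006*433) = 249.1 m/s

249.1 m/s


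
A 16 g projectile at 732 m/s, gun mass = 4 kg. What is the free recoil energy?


v_r = m_p*v_p/m_gun = 0.016*732/4 = 2.928 m/s, E_r = 0.5*m_gun*v_r^2 = 0.5*4*2.928^2 = 17.15 J

17.15 J


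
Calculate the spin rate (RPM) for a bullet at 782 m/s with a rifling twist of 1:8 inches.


twist_m = 8*0.0254 = 0.2032 m
spin = v/twist = 782/0.2032 = 3848.425 rev/s
RPM = spin*60 = 3848.425*60 ≈ 230906 RPM

230906 RPM


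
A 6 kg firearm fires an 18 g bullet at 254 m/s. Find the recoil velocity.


v_recoil = m_p * v_p / m_gun = 0.018 * 254 / 6 = 0.762 m/s

0.762 m/s


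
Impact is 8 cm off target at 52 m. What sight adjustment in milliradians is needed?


1 mrad subtends 1 cm per 10 m of range, so adj = error_cm / (dist_m / 10) = 8 / (52/10) = 1.538 mrad

1.538 mrad


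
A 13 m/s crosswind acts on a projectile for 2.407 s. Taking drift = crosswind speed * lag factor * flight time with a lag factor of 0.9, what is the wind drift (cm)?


drift = v_wind * lag * t = 13 * 0.9 * 2.407 = 28.1619 m ≈ 2816 cm

2816 cm


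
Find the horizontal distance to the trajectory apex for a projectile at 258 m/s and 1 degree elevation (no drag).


R = v0^2*sin(2*theta)/g = 258^2*sin(2*1°)/9.81 = 236.804 m
apex_dist = R/2 = 236.804/2 = 118.4 m

118.4 m


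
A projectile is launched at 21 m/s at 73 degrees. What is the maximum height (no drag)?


H = (v0*sin(theta))^2 / (2g) = (21*sin(73°))^2 / (2*9.81) = 20.56 m

20.56 m


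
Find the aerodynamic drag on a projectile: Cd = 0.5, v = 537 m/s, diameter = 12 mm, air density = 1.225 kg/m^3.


A = pi*(d/2)^2 = pi*(12/2000)^2 = 1.13097e-04 m^2
Fd = 0.5*Cd*rho*A*v^2 = 0.5*0.5*1.225*1.13097e-04*537^2 = 9.988 N

9.988 N


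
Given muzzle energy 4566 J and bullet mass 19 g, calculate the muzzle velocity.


v = sqrt(2*E/m) = sqrt(2*4566/0.019) = 693.3 m/s

693.3 m/s


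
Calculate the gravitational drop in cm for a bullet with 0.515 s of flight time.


drop = 0.5*g*t^2 = 0.5*9.81*0.515^2 = 1.30093 m ≈ 130.1 cm

130.1 cm


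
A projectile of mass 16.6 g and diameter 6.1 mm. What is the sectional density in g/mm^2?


SD = m/d^2 = 16.6/6.1^2 = 0.4461 g/mm^2

0.4461 g/mm^2


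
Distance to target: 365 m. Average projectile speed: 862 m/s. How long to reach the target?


t = d/v = 365/862 = 0.4234 s

0.4234 s


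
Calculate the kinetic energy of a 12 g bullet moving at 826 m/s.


E = 0.5*m*v^2 = 0.5*0.012*826^2 = 4094 J

4094 J


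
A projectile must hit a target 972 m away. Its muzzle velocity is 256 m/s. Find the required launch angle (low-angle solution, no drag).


sin(2*theta) = R*g/v0^2 = 972*9.81/256^2 = 0.145497, theta = arcsin(0.145497)/2 = 4.183°

4.183 degrees


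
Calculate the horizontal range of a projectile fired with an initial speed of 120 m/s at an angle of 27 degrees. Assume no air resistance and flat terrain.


R = v0^2 * sin(2*theta) / g = 120^2 * sin(2*27°) / 9.81 = 1188 m

1188 m


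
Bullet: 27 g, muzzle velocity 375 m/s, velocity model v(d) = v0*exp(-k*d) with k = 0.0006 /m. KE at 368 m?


v = v0*exp(-k*d) = 375*exp(-0.0006*368) = 300.704 m/s
E = 0.5*m*v^2 = 0.5*0.027*300.704^2 = 1221 J

1221 J


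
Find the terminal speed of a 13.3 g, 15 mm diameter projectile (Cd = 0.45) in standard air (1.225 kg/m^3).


A = pi*(d/2)^2 = pi*(15/2000)^2 = 1.76715e-04 m^2
vt = sqrt(2mg/(Cd*rho*A)) = sqrt(2*0.0133*9.81/(0.45 * 1.225 * 1.76715e-04)) = 51.76 m/s

51.76 m/s


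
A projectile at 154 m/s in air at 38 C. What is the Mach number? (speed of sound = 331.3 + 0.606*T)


a = 331.3 + 0.606*(38) = 354.328 m/s
M = v/a = 154/354.328 = 0.4346

0.4346


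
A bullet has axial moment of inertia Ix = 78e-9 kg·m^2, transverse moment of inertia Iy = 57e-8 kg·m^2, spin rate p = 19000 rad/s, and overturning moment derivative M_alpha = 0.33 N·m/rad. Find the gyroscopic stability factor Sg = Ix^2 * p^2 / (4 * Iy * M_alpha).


Sg = Ix^2 * p^2 / (4 * Iy * M_alpha) = (78e-9)^2 * 19000^2 / (4 * 57e-8 * 0.33) = 2.919

2.919


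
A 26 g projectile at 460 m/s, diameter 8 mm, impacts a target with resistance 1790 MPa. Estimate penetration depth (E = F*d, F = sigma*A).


A = pi*(d/2)^2 = pi*(8/2)^2 = 50.2655 mm^2
E = 0.5*m*v^2 = 0.5*0.026*460^2 = 2750.8 J
depth = E/(sigma*A) = 2750.8 J / (1790 MPa * 50.2655 mm^2) = 2750.8/(1790 * 50.2655) m = 0.0305729 m ≈ 30.57 mm

30.57 mm


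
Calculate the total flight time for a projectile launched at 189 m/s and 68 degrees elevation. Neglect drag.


T = 2*v0*sin(theta)/g = 2*189*sin(68°)/9.81 = 35.73 s

35.73 s


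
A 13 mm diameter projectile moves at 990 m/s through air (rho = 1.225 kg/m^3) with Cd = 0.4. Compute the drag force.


A = pi*(d/2)^2 = pi*(13/2000)^2 = 1.32732e-04 m^2
Fd = 0.5*Cd*rho*A*v^2 = 0.5*0.4*1.225*1.32732e-04*990^2 = 31.87 N

31.87 N


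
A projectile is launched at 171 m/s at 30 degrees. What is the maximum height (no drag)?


H = (v0*sin(theta))^2 / (2g) = (171*sin(30°))^2 / (2*9.81) = 372.6 m

372.6 m


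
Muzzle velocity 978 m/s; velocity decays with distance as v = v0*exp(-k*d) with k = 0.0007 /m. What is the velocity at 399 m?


v = v0*exp(-k*d) = 978*exp(-0.0007*399) = 739.7 m/s

739.7 m/s


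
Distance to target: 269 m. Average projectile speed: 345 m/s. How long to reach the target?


t = d/v = 269/345 = 0.7797 s

0.7797 s


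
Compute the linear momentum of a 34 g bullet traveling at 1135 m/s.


p = m*v = 0.034*1135 = 38.59 kg·m/s

38.59 kg·m/s


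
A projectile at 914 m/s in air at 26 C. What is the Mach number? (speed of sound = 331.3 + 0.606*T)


a = 331.3 + 0.606*(26) = 347.056 m/s
M = v/a = 914/347.056 = 2.634

2.634


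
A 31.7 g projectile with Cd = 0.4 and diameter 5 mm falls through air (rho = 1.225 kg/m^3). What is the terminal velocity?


A = pi*(d/2)^2 = pi*(5/2000)^2 = 1.96350e-05 m^2
vt = sqrt(2mg/(Cd*rho*A)) = sqrt(2*0.0317*9.81/(0.4 * 1.225 * 1.96350e-05)) = 254.3 m/s

254.3 m/s


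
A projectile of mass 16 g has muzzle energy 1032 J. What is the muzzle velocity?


v = sqrt(2*E/m) = sqrt(2*1032/0.016) = 359.2 m/s

359.2 m/s


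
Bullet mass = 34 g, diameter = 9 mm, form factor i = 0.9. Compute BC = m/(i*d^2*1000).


BC = m/(i*d^2*1000) = 34/(0.9 * 9^2 * 1000) = 0.0004664

0.0004664


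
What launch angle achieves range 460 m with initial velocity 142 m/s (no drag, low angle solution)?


sin(2*theta) = R*g/v0^2 = 460*9.81/142^2 = 0.223795, theta = arcsin(0.223795)/2 = 6.466°

6.466 degrees


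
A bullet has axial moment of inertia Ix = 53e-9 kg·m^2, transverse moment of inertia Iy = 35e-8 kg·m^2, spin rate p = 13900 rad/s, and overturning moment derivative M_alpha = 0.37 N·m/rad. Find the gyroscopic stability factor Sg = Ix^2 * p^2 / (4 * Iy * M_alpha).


Sg = Ix^2 * p^2 / (4 * Iy * M_alpha) = (53e-9)^2 * 13900^2 / (4 * 35e-8 * 0.37) = 1.048

1.048


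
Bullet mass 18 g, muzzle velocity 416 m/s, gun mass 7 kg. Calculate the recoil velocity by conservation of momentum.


v_recoil = m_p * v_p / m_gun = 0.018 * 416 / 7 = 1.07 m/s

1.07 m/s


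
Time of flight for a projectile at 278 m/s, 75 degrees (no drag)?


T = 2*v0*sin(theta)/g = 2*278*sin(75°)/9.81 = 54.75 s

54.75 s


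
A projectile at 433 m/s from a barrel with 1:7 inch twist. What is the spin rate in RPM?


twist_m = 7*0.0254 = 0.1778 m
spin = v/twist = 433/0.1778 = 2435.321 rev/s
RPM = spin*60 = 2435.321*60 ≈ 146119 RPM

146119 RPM


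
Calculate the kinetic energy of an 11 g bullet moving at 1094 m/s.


E = 0.5*m*v^2 = 0.5*0.011*1094^2 = 6583 J

6583 J


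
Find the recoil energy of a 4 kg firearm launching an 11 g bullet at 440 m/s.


v_r = m_p*v_p/m_gun = 0.011*440/4 = 1.21 m/s, E_r = 0.5*m_gun*v_r^2 = 0.5*4*1.21^2 = 2.928 J

2.928 J


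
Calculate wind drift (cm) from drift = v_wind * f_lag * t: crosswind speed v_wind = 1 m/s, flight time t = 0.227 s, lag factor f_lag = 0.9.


drift = v_wind * lag * t = 1 * 0.9 * 0.227 = 0.2043 m ≈ 20.43 cm

20.43 cm


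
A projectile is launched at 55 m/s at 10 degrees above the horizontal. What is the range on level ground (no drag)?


R = v0^2 * sin(2*theta) / g = 55^2 * sin(2*10°) / 9.81 = 105.5 m

105.5 m


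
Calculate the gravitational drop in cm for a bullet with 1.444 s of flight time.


drop = 0.5*g*t^2 = 0.5*9.81*1.444^2 = 10.2276 m ≈ 1023 cm

1023 cm


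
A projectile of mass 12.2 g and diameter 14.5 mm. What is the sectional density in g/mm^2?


SD = m/d^2 = 12.2/14.5^2 = 0.05803 g/mm^2

0.05803 g/mm^2


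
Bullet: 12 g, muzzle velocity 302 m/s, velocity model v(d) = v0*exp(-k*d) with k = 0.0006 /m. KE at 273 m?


v = v0*exp(-k*d) = 302*exp(-0.0006*273) = 256.371 m/s
E = 0.5*m*v^2 = 0.5*0.012*256.371^2 = 394.4 J

394.4 J


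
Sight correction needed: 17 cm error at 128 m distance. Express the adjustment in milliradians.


1 mrad subtends 1 cm per 10 m of range, so adj = error_cm / (dist_m / 10) = 17 / (128/10) = 1.328 mrad

1.328 mrad


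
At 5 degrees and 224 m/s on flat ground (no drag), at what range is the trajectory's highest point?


R = v0^2*sin(2*theta)/g = 224^2*sin(2*5°)/9.81 = 888.172 m
apex_dist = R/2 = 888.172/2 = 444.1 m

444.1 m


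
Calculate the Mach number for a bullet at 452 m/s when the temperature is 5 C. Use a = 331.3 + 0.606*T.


a = 331.3 + 0.606*(5) = 334.33 m/s
M = v/a = 452/334.33 = 1.352

1.352


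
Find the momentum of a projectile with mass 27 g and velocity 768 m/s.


p = m*v = 0.027*768 = 20.74 kg·m/s

20.74 kg·m/s


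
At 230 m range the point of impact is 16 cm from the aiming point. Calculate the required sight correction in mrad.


1 mrad subtends 1 cm per 10 m of range, so adj = error_cm / (dist_m / 10) = 16 / (230/10) = 0.6957 mrad

0.6957 mrad


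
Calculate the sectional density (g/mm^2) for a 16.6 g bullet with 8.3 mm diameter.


SD = m/d^2 = 16.6/8.3^2 = 0.241 g/mm^2

0.241 g/mm^2


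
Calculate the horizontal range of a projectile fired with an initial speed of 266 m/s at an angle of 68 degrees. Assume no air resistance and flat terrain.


R = v0^2 * sin(2*theta) / g = 266^2 * sin(2*68°) / 9.81 = 5010 m

5010 m


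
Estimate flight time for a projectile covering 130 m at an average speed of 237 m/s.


t = d/v = 130/237 = 0.5485 s

0.5485 s


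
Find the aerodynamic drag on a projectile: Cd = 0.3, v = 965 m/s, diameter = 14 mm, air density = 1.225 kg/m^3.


A = pi*(d/2)^2 = pi*(14/2000)^2 = 1.53938e-04 m^2
Fd = 0.5*Cd*rho*A*v^2 = 0.5*0.3*1.225*1.53938e-04*965^2 = 26.34 N

26.34 N


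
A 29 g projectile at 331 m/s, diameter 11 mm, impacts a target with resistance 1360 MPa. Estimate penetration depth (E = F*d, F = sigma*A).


A = pi*(d/2)^2 = pi*(11/2)^2 = 95.0332 mm^2
E = 0.5*m*v^2 = 0.5*0.029*331^2 = 1588.63 J
depth = E/(sigma*A) = 1588.63 J / (1360 MPa * 95.0332 mm^2) = 1588.63/(1360 * 95.0332) m = 0.0122916 m ≈ 12.29 mm

12.29 mm


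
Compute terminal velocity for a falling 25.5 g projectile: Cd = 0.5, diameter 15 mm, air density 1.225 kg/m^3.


A = pi*(d/2)^2 = pi*(15/2000)^2 = 1.76715e-04 m^2
vt = sqrt(2mg/(Cd*rho*A)) = sqrt(2*0.0255*9.81/(0.5 * 1.225 * 1.76715e-04)) = 67.99 m/s

67.99 m/s


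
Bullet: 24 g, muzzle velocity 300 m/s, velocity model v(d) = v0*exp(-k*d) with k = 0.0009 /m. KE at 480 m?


v = v0*exp(-k*d) = 300*exp(-0.0009*480) = 194.763 m/s
E = 0.5*m*v^2 = 0.5*0.024*194.763^2 = 455.2 J

455.2 J


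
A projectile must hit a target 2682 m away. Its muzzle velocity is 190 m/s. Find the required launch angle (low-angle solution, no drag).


sin(2*theta) = R*g/v0^2 = 2682*9.81/190^2 = 0.72882, theta = arcsin(0.72882)/2 = 23.39°

23.39 degrees


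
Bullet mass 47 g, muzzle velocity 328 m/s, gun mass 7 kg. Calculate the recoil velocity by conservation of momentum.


v_recoil = m_p * v_p / m_gun = 0.047 * 328 / 7 = 2.202 m/s

2.202 m/s


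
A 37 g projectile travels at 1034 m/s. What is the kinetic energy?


E = 0.5*m*v^2 = 0.5*0.037*1034^2 = 19779 J

19779 J


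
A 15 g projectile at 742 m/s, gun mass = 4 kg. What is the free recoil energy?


v_r = m_p*v_p/m_gun = 0.015*742/4 = 2.7825 m/s, E_r = 0.5*m_gun*v_r^2 = 0.5*4*2.7825^2 = 15.48 J

15.48 J


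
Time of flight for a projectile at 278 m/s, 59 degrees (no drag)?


T = 2*v0*sin(theta)/g = 2*278*sin(59°)/9.81 = 48.58 s

48.58 s


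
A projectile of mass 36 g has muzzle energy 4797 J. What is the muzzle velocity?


v = sqrt(2*E/m) = sqrt(2*4797/0.036) = 516.2 m/s

516.2 m/s


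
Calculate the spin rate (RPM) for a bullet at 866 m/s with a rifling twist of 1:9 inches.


twist_m = 9*0.0254 = 0.2286 m
spin = v/twist = 866/0.2286 = 3788.276 rev/s
RPM = spin*60 = 3788.276*60 ≈ 227297 RPM

227297 RPM


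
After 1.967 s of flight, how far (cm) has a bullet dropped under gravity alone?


drop = 0.5*g*t^2 = 0.5*9.81*1.967^2 = 18.9779 m ≈ 1898 cm

1898 cm


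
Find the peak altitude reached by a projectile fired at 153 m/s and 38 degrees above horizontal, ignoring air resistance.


H = (v0*sin(theta))^2 / (2g) = (153*sin(38°))^2 / (2*9.81) = 452.2 m

452.2 m


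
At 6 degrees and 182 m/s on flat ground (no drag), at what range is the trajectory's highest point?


R = v0^2*sin(2*theta)/g = 182^2*sin(2*6°)/9.81 = 702.025 m
apex_dist = R/2 = 702.025/2 = 351 m

351 m


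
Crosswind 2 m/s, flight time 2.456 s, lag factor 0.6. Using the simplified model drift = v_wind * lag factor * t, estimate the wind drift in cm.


drift = v_wind * lag * t = 2 * 0.6 * 2.456 = 2.9472 m ≈ 294.7 cm

294.7 cm


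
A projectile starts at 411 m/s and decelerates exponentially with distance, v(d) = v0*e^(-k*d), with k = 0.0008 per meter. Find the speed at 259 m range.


v = v0*exp(-k*d) = 411*exp(-0.0008*259) = 334.1 m/s

334.1 m/s


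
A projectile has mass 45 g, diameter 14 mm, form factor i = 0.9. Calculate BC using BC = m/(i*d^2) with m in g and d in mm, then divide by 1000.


BC = m/(i*d^2*1000) = 45/(0.9 * 14^2 * 1000) = 0.0002551

0.0002551


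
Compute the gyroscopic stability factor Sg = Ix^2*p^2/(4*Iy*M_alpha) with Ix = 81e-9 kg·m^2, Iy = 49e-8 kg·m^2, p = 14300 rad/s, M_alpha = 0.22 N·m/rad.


Sg = Ix^2 * p^2 / (4 * Iy * M_alpha) = (81e-9)^2 * 14300^2 / (4 * 49e-8 * 0.22) = 3.111

3.111


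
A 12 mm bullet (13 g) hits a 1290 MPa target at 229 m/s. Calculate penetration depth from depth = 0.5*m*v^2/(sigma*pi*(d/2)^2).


A = pi*(d/2)^2 = pi*(12/2)^2 = 113.097 mm^2
E = 0.5*m*v^2 = 0.5*0.013*229^2 = 340.866 J
depth = E/(sigma*A) = 340.866 J / (1290 MPa * 113.097 mm^2) = 340.866/(1290 * 113.097) m = 0.00233637 m ≈ 2.336 mm

2.336 mm


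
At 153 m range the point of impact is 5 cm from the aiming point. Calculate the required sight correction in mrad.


1 mrad subtends 1 cm per 10 m of range, so adj = error_cm / (dist_m / 10) = 5 / (153/10) = 0.3268 mrad

0.3268 mrad


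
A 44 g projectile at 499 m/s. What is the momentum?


p = m*v = 0.044*499 = 21.96 kg·m/s

21.96 kg·m/s


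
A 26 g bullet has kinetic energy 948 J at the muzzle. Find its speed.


v = sqrt(2*E/m) = sqrt(2*948/0.026) = 270 m/s

270 m/s


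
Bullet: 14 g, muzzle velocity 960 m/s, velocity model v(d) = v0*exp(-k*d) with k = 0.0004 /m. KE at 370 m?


v = v0*exp(-k*d) = 960*exp(-0.0004*370) = 827.934 m/s
E = 0.5*m*v^2 = 0.5*0.014*827.934^2 = 4798 J

4798 J


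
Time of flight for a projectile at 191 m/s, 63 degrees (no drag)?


T = 2*v0*sin(theta)/g = 2*191*sin(63°)/9.81 = 34.7 s

34.7 s


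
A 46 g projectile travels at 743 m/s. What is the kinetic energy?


E = 0.5*m*v^2 = 0.5*0.046*743^2 = 12697 J

12697 J


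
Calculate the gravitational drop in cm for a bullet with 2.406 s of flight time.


drop = 0.5*g*t^2 = 0.5*9.81*2.406^2 = 28.3942 m ≈ 2839 cm

2839 cm


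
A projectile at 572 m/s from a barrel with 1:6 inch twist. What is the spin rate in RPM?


twist_m = 6*0.0254 = 0.1524 m
spin = v/twist = 572/0.1524 = 3753.281 rev/s
RPM = spin*60 = 3753.281*60 ≈ 225197 RPM

225197 RPM


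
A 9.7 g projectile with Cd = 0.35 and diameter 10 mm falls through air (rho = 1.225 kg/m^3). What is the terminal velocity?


A = pi*(d/2)^2 = pi*(10/2000)^2 = 7.85398e-05 m^2
vt = sqrt(2mg/(Cd*rho*A)) = sqrt(2*0.0097*9.81/(0.35 * 1.225 * 7.85398e-05)) = 75.18 m/s

75.18 m/s


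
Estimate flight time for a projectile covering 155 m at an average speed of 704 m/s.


t = d/v = 155/704 = 0.2202 s

0.2202 s


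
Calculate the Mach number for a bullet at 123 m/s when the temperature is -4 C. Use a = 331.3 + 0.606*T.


a = 331.3 + 0.606*(-4) = 328.876 m/s
M = v/a = 123/328.876 = 0.374

0.374


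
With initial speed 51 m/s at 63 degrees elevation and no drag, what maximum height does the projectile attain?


H = (v0*sin(theta))^2 / (2g) = (51*sin(63°))^2 / (2*9.81) = 105.2 m

105.2 m


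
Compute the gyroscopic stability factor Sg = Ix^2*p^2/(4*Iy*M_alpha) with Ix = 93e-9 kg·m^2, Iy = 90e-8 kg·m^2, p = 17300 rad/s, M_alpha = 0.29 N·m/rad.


Sg = Ix^2 * p^2 / (4 * Iy * M_alpha) = (93e-9)^2 * 17300^2 / (4 * 90e-8 * 0.29) = 2.479

2.479


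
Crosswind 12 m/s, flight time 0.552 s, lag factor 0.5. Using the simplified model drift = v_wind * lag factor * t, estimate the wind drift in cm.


drift = v_wind * lag * t = 12 * 0.5 * 0.552 = 3.312 m ≈ 331.2 cm

331.2 cm


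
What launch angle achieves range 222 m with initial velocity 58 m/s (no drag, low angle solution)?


sin(2*theta) = R*g/v0^2 = 222*9.81/58^2 = 0.64739, theta = arcsin(0.64739)/2 = 20.17°

20.17 degrees


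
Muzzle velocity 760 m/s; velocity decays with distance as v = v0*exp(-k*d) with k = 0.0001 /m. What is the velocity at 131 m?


v = v0*exp(-k*d) = 760*exp(-0.0001*131) = 750.1 m/s

750.1 m/s


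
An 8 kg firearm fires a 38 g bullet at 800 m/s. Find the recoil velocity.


v_recoil = m_p * v_p / m_gun = 0.038 * 800 / 8 = 3.8 m/s

3.8 m/s


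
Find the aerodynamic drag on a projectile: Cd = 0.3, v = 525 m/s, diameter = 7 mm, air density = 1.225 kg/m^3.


A = pi*(d/2)^2 = pi*(7/2000)^2 = 3.84845e-05 m^2
Fd = 0.5*Cd*rho*A*v^2 = 0.5*0.3*1.225*3.84845e-05*525^2 = 1.949 N

1.949 N


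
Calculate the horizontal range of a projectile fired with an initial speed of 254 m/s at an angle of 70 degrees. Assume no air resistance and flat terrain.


R = v0^2 * sin(2*theta) / g = 254^2 * sin(2*70°) / 9.81 = 4227 m

4227 m


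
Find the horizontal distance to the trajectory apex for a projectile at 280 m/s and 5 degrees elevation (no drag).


R = v0^2*sin(2*theta)/g = 280^2*sin(2*5°)/9.81 = 1387.77 m
apex_dist = R/2 = 1387.77/2 = 693.9 m

693.9 m


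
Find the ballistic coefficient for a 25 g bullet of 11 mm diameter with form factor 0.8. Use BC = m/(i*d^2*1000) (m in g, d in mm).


BC = m/(i*d^2*1000) = 25/(0.8 * 11^2 * 1000) = 0.0002583

0.0002583


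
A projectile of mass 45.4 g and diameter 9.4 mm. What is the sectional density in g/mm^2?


SD = m/d^2 = 45.4/9.4^2 = 0.5138 g/mm^2

0.5138 g/mm^2


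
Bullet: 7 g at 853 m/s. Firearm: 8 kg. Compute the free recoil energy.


v_r = m_p*v_p/m_gun = 0.007*853/8 = 0.746375 m/s, E_r = 0.5*m_gun*v_r^2 = 0.5*8*0.746375^2 = 2.228 J

2.228 J


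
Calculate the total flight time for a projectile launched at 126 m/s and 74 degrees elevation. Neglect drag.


T = 2*v0*sin(theta)/g = 2*126*sin(74°)/9.81 = 24.69 s

24.69 s


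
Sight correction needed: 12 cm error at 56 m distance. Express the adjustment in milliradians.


1 mrad subtends 1 cm per 10 m of range, so adj = error_cm / (dist_m / 10) = 12 / (56/10) = 2.143 mrad

2.143 mrad


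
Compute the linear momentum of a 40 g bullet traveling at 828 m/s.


p = m*v = 0.04*828 = 33.12 kg·m/s

33.12 kg·m/s


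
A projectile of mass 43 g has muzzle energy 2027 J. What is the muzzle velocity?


v = sqrt(2*E/m) = sqrt(2*2027/0.043) = 307 m/s

307 m/s


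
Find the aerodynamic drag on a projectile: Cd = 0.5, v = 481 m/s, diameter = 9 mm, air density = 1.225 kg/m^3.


A = pi*(d/2)^2 = pi*(9/2000)^2 = 6.36173e-05 m^2
Fd = 0.5*Cd*rho*A*v^2 = 0.5*0.5*1.225*6.36173e-05*481^2 = 4.508 N

4.508 N


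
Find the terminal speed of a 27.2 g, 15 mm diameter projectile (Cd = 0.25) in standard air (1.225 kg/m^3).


A = pi*(d/2)^2 = pi*(15/2000)^2 = 1.76715e-04 m^2
vt = sqrt(2mg/(Cd*rho*A)) = sqrt(2*0.0272*9.81/(0.25 * 1.225 * 1.76715e-04)) = 99.3 m/s

99.3 m/s


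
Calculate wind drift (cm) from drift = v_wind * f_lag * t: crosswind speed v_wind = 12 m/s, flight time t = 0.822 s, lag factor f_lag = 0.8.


drift = v_wind * lag * t = 12 * 0.8 * 0.822 = 7.8912 m ≈ 789.1 cm

789.1 cm


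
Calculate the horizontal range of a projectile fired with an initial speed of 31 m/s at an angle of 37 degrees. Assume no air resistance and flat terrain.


R = v0^2 * sin(2*theta) / g = 31^2 * sin(2*37°) / 9.81 = 94.17 m

94.17 m


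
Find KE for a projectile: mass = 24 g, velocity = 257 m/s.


E = 0.5*m*v^2 = 0.5*0.024*257^2 = 792.6 J

792.6 J


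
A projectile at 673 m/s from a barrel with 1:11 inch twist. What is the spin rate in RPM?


twist_m = 11*0.0254 = 0.2794 m
spin = v/twist = 673/0.2794 = 2408.733 rev/s
RPM = spin*60 = 2408.733*60 ≈ 144524 RPM

144524 RPM


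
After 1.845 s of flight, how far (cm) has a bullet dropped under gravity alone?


drop = 0.5*g*t^2 = 0.5*9.81*1.845^2 = 16.6967 m ≈ 1670 cm

1670 cm


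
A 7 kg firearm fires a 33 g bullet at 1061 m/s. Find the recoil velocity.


v_recoil = m_p * v_p / m_gun = 0.033 * 1061 / 7 = 5.002 m/s

5.002 m/s


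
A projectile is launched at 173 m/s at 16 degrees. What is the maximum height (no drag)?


H = (v0*sin(theta))^2 / (2g) = (173*sin(16°))^2 / (2*9.81) = 115.9 m

115.9 m


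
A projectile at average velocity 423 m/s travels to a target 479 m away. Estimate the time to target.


t = d/v = 479/423 = 1.132 s

1.132 s


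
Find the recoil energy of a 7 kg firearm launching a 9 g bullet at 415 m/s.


v_r = m_p*v_p/m_gun = 0.009*415/7 = 0.533571 m/s, E_r = 0.5*m_gun*v_r^2 = 0.5*7*0.533571^2 = 0.9964 J

0.9964 J


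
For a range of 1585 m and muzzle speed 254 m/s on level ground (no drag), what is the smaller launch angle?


sin(2*theta) = R*g/v0^2 = 1585*9.81/254^2 = 0.241008, theta = arcsin(0.241008)/2 = 6.973°

6.973 degrees


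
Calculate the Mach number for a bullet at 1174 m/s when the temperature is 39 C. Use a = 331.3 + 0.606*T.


a = 331.3 + 0.606*(39) = 354.934 m/s
M = v/a = 1174/354.934 = 3.308

3.308


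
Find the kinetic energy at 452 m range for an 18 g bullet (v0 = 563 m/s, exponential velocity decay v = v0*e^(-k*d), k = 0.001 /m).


v = v0*exp(-k*d) = 563*exp(-0.001*452) = 358.267 m/s
E = 0.5*m*v^2 = 0.5*0.018*358.267^2 = 1155 J

1155 J


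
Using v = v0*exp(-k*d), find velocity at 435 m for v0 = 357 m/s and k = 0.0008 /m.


v = v0*exp(-k*d) = 357*exp(-0.0008*435) = 252.1 m/s

252.1 m/s


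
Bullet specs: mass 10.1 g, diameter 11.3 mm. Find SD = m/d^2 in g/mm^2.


SD = m/d^2 = 10.1/11.3^2 = 0.0791 g/mm^2

0.0791 g/mm^2


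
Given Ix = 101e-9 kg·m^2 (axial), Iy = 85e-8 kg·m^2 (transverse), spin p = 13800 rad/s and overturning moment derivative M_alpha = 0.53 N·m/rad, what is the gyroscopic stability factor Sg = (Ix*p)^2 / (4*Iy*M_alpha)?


Sg = Ix^2 * p^2 / (4 * Iy * M_alpha) = (101e-9)^2 * 13800^2 / (4 * 85e-8 * 0.53) = 1.078

1.078


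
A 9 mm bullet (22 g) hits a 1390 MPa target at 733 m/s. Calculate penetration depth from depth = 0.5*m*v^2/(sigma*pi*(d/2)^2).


A = pi*(d/2)^2 = pi*(9/2)^2 = 63.6173 mm^2
E = 0.5*m*v^2 = 0.5*0.022*733^2 = 5910.18 J
depth = E/(sigma*A) = 5910.18 J / (1390 MPa * 63.6173 mm^2) = 5910.18/(1390 * 63.6173) m = 0.0668361 m ≈ 66.84 mm

66.84 mm


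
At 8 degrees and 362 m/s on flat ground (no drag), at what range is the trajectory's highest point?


R = v0^2*sin(2*theta)/g = 362^2*sin(2*8°)/9.81 = 3682.02 m
apex_dist = R/2 = 3682.02/2 = 1841 m

1841 m


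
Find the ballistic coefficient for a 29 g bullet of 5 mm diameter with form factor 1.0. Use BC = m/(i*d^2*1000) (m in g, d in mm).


BC = m/(i*d^2*1000) = 29/(1.0 * 5^2 * 1000) = 0.00116

0.00116


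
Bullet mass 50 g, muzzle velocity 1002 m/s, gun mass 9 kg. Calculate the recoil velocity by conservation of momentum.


v_recoil = m_p * v_p / m_gun = 0.05 * 1002 / 9 = 5.567 m/s

5.567 m/s
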